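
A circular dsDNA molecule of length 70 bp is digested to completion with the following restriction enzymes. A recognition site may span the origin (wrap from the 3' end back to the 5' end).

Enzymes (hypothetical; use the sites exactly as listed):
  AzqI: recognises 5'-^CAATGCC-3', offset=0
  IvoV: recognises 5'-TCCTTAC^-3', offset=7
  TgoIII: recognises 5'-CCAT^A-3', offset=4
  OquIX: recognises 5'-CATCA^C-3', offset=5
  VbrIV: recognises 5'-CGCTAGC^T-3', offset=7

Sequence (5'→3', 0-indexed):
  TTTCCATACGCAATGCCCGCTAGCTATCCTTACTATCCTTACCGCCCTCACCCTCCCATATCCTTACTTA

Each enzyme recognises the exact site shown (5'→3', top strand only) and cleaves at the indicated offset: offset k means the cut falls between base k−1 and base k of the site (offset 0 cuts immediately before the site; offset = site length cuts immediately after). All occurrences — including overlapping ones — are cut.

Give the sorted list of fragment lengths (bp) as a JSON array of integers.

Per-enzyme occurrences:
  AzqI (CAATGCC, off=0): starts [10] → cuts [10]
  IvoV (TCCTTAC, off=7): starts [26, 35, 60] → cuts [33, 42, 67]
  TgoIII (CCATA, off=4): starts [3, 55] → cuts [7, 59]
  OquIX (CATCAC, off=5): no sites
  VbrIV (CGCTAGCT, off=7): starts [17] → cuts [24]

All cut coordinates (distinct, sorted): [7, 10, 24, 33, 42, 59, 67]

Fragments:
  7→10: 3 bp
  10→24: 14 bp
  24→33: 9 bp
  33→42: 9 bp
  42→59: 17 bp
  59→67: 8 bp
  67→7 (wrap): 70-67+7 = 10 bp

[3,8,9,9,10,14,17]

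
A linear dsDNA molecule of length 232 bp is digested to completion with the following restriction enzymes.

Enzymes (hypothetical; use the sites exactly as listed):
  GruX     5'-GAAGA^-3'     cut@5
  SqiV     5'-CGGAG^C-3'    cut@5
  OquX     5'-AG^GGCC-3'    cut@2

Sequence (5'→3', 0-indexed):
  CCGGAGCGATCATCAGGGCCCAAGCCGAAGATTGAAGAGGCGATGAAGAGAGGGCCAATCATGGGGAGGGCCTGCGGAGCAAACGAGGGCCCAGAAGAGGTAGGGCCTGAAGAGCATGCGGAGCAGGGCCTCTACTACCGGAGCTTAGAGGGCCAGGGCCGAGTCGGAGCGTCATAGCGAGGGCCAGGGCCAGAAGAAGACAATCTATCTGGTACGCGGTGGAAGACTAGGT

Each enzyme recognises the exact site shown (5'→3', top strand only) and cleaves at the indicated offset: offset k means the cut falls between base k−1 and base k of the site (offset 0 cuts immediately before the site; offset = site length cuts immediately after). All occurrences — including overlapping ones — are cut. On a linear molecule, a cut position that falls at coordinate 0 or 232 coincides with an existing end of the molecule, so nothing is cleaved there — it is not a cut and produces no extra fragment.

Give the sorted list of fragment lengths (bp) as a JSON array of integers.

Scan for sites:
  GruX (GAAGA, off=5): starts [26, 33, 44, 93, 108, 192, 195, 221] → cuts [31, 38, 49, 98, 113, 197, 200, 226]
  SqiV (CGGAGC, off=5): starts [1, 74, 118, 138, 164] → cuts [6, 79, 123, 143, 169]
  OquX (AGGGCC, off=2): starts [14, 50, 66, 85, 101, 124, 148, 154, 179, 185] → cuts [16, 52, 68, 87, 103, 126, 150, 156, 181, 187]

Pooled cuts: [6, 16, 31, 38, 49, 52, 68, 79, 87, 98, 103, 113, 123, 126, 143, 150, 156, 169, 181, 187, 197, 200, 226]

Fragments:
  [0,6): 6 bp
  [6,16): 10 bp
  [16,31): 15 bp
  [31,38): 7 bp
  [38,49): 11 bp
  [49,52): 3 bp
  [52,68): 16 bp
  [68,79): 11 bp
  [79,87): 8 bp
  [87,98): 11 bp
  [98,103): 5 bp
  [103,113): 10 bp
  [113,123): 10 bp
  [123,126): 3 bp
  [126,143): 17 bp
  [143,150): 7 bp
  [150,156): 6 bp
  [156,169): 13 bp
  [169,181): 12 bp
  [181,187): 6 bp
  [187,197): 10 bp
  [197,200): 3 bp
  [200,226): 26 bp
  [226,232): 6 bp

[3,3,3,5,6,6,6,6,7,7,8,10,10,10,10,11,11,11,12,13,15,16,17,26]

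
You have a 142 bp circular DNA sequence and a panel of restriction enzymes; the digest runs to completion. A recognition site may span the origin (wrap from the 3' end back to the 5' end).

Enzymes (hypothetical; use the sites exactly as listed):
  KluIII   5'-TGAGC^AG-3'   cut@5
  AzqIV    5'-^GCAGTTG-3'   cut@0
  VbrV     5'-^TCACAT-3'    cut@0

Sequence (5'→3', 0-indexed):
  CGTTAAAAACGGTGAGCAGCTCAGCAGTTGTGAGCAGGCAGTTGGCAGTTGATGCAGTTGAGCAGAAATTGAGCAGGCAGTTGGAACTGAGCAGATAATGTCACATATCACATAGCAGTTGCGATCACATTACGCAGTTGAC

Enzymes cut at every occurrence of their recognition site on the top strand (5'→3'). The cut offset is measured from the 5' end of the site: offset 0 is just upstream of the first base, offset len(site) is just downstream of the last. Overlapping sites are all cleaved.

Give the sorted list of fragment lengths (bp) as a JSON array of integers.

Scan for sites:
  KluIII TGAGCAG/5: at [12, 30, 58, 69, 87] ⇒ [17, 35, 63, 74, 92]
  AzqIV GCAGTTG/0: at [23, 37, 44, 53, 76, 114, 133] ⇒ [23, 37, 44, 53, 76, 114, 133]
  VbrV TCACAT/0: at [100, 107, 124] ⇒ [100, 107, 124]

All cut coordinates (distinct, sorted): [17, 23, 35, 37, 44, 53, 63, 74, 76, 92, 100, 107, 114, 124, 133]

Fragment lengths:
  17→23: 6 bp
  23→35: 12 bp
  35→37: 2 bp
  37→44: 7 bp
  44→53: 9 bp
  53→63: 10 bp
  63→74: 11 bp
  74→76: 2 bp
  76→92: 16 bp
  92→100: 8 bp
  100→107: 7 bp
  107→114: 7 bp
  114→124: 10 bp
  124→133: 9 bp
  133→17 (wrap): 142-133+17 = 26 bp

[2,2,6,7,7,7,8,9,9,10,10,11,12,16,26]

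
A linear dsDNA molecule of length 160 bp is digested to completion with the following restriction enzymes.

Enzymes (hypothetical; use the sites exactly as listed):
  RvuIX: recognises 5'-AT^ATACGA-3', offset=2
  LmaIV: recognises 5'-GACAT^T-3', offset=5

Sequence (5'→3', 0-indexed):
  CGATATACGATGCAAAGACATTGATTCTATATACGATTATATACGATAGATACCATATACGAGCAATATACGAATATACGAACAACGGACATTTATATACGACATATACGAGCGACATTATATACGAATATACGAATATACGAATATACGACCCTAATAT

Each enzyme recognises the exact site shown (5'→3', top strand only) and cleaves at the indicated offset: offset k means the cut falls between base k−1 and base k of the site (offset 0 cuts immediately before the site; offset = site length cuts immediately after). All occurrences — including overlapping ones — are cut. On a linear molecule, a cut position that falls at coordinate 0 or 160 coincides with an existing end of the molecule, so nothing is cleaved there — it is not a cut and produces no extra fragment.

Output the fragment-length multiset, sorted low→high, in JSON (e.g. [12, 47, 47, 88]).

[3,4,4,8,8,8,8,9,9,10,11,13,15,16,17,17]

Per-enzyme occurrences:
  RvuIX ATATACGA/2: at [2, 28, 38, 54, 65, 73, 94, 103, 119, 127, 135, 143] ⇒ [4, 30, 40, 56, 67, 75, 96, 105, 121, 129, 137, 145]
  LmaIV GACATT/5: at [16, 87, 113] ⇒ [21, 92, 118]

All cut coordinates (distinct, sorted): [4, 21, 30, 40, 56, 67, 75, 92, 96, 105, 118, 121, 129, 137, 145]

Fragment lengths:
  [0,4): 4 bp
  [4,21): 17 bp
  [21,30): 9 bp
  [30,40): 10 bp
  [40,56): 16 bp
  [56,67): 11 bp
  [67,75): 8 bp
  [75,92): 17 bp
  [92,96): 4 bp
  [96,105): 9 bp
  [105,118): 13 bp
  [118,121): 3 bp
  [121,129): 8 bp
  [129,137): 8 bp
  [137,145): 8 bp
  [145,160): 15 bp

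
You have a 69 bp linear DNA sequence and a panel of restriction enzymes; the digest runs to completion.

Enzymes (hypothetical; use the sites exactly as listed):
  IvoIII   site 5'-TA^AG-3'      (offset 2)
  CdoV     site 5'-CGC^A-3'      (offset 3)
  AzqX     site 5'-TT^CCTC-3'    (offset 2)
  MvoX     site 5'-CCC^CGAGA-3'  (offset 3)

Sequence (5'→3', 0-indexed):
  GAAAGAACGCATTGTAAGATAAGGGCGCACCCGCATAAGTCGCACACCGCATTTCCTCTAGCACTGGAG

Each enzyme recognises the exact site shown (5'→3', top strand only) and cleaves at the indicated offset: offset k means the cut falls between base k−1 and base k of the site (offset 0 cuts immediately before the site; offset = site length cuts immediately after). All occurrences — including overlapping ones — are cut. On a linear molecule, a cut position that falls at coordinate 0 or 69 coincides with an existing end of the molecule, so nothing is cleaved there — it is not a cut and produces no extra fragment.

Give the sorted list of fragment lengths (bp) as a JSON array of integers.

[3,4,5,6,6,6,7,7,10,15]

Per-enzyme occurrences:
  IvoIII (TAAG, off=2): starts [14, 19, 35] → cuts [16, 21, 37]
  CdoV (CGCA, off=3): starts [7, 25, 31, 40, 47] → cuts [10, 28, 34, 43, 50]
  AzqX (TTCCTC, off=2): starts [52] → cuts [54]
  MvoX (CCCCGAGA, off=3): no sites

Pooled cuts: [10, 16, 21, 28, 34, 37, 43, 50, 54]

Fragments:
  [0,10): 10 bp
  [10,16): 6 bp
  [16,21): 5 bp
  [21,28): 7 bp
  [28,34): 6 bp
  [34,37): 3 bp
  [37,43): 6 bp
  [43,50): 7 bp
  [50,54): 4 bp
  [54,69): 15 bp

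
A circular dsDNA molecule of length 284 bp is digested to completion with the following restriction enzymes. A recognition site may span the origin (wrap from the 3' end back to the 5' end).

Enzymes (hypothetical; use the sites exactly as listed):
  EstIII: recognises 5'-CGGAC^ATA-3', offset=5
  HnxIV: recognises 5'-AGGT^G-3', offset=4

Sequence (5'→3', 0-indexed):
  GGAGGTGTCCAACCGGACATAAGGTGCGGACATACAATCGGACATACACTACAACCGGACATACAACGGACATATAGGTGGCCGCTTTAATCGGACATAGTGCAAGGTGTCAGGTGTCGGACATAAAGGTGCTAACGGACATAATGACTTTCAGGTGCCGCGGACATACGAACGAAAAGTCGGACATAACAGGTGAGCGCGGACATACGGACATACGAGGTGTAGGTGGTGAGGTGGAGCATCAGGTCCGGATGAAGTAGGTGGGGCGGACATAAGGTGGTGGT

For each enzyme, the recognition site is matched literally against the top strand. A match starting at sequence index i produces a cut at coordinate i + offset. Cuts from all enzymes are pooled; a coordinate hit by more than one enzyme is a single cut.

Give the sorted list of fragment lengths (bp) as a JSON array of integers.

[6,6,7,7,7,7,8,8,8,8,9,9,9,9,10,10,11,12,12,12,12,16,17,17,20,27]

Scan for sites:
  EstIII CGGACATA/5: at [13, 26, 38, 55, 66, 91, 117, 135, 160, 180, 199, 207, 266] ⇒ [18, 31, 43, 60, 71, 96, 122, 140, 165, 185, 204, 212, 271]
  HnxIV AGGTG/4: at [2, 21, 75, 104, 111, 126, 152, 190, 217, 223, 231, 258, 274] ⇒ [6, 25, 79, 108, 115, 130, 156, 194, 221, 227, 235, 262, 278]

Pooled cuts: [6, 18, 25, 31, 43, 60, 71, 79, 96, 108, 115, 122, 130, 140, 156, 165, 185, 194, 204, 212, 221, 227, 235, 262, 271, 278]

Fragment lengths:
  6→18: 12 bp
  18→25: 7 bp
  25→31: 6 bp
  31→43: 12 bp
  43→60: 17 bp
  60→71: 11 bp
  71→79: 8 bp
  79→96: 17 bp
  96→108: 12 bp
  108→115: 7 bp
  115→122: 7 bp
  122→130: 8 bp
  130→140: 10 bp
  140→156: 16 bp
  156→165: 9 bp
  165→185: 20 bp
  185→194: 9 bp
  194→204: 10 bp
  204→212: 8 bp
  212→221: 9 bp
  221→227: 6 bp
  227→235: 8 bp
  235→262: 27 bp
  262→271: 9 bp
  271→278: 7 bp
  278→6 (wrap): 284-278+6 = 12 bp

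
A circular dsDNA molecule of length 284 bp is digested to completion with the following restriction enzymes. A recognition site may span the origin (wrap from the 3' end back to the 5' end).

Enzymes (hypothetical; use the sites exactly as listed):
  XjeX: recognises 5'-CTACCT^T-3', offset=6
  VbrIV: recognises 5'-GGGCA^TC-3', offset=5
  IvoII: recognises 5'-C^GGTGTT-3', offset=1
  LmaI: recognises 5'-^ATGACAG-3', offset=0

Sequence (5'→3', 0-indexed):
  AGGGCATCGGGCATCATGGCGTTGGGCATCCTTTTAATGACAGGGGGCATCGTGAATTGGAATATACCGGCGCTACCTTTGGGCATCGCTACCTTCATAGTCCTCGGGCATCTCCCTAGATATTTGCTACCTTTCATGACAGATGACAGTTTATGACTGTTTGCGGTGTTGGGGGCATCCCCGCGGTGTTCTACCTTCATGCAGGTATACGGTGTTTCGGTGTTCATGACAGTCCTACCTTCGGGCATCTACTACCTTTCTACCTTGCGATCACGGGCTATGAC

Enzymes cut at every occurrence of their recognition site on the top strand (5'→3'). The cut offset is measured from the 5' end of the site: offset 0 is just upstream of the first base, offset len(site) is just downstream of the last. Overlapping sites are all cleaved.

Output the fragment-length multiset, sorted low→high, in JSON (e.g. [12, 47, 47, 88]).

Scan for sites:
  XjeX CTACCTT/6: at [72, 88, 126, 190, 234, 251, 259] ⇒ [78, 94, 132, 196, 240, 257, 265]
  VbrIV GGGCATC/5: at [1, 8, 23, 44, 80, 105, 172, 242] ⇒ [6, 13, 28, 49, 85, 110, 177, 247]
  IvoII CGGTGTT/1: at [163, 183, 209, 217] ⇒ [164, 184, 210, 218]
  LmaI ATGACAG/0: at [36, 135, 142, 225, 279] ⇒ [36, 135, 142, 225, 279]

All cut coordinates (distinct, sorted): [6, 13, 28, 36, 49, 78, 85, 94, 110, 132, 135, 142, 164, 177, 184, 196, 210, 218, 225, 240, 247, 257, 265, 279]

Fragments:
  6→13: 7 bp
  13→28: 15 bp
  28→36: 8 bp
  36→49: 13 bp
  49→78: 29 bp
  78→85: 7 bp
  85→94: 9 bp
  94→110: 16 bp
  110→132: 22 bp
  132→135: 3 bp
  135→142: 7 bp
  142→164: 22 bp
  164→177: 13 bp
  177→184: 7 bp
  184→196: 12 bp
  196→210: 14 bp
  210→218: 8 bp
  218→225: 7 bp
  225→240: 15 bp
  240→247: 7 bp
  247→257: 10 bp
  257→265: 8 bp
  265→279: 14 bp
  279→6 (wrap): 284-279+6 = 11 bp

[3,7,7,7,7,7,7,8,8,8,9,10,11,12,13,13,14,14,15,15,16,22,22,29]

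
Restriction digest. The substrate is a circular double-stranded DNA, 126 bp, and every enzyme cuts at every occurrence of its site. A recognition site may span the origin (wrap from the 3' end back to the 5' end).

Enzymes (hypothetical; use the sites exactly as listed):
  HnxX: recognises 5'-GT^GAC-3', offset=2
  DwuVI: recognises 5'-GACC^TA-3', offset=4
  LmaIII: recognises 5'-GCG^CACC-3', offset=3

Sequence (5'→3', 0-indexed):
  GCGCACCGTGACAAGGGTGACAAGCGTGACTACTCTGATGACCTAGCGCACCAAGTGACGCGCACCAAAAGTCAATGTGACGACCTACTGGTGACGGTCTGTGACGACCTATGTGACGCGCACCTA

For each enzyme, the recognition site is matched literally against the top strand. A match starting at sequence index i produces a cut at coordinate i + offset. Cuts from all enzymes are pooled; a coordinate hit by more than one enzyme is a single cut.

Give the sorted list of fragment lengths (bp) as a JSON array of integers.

[5,5,6,6,6,7,7,7,8,9,9,9,10,16,16]

Site scan:
  HnxX GTGAC/2: at [7, 16, 25, 54, 76, 90, 100, 112] ⇒ [9, 18, 27, 56, 78, 92, 102, 114]
  DwuVI GACCTA/4: at [39, 81, 105] ⇒ [43, 85, 109]
  LmaIII GCGCACC/3: at [0, 45, 59, 117] ⇒ [3, 48, 62, 120]

Pooled cuts: [3, 9, 18, 27, 43, 48, 56, 62, 78, 85, 92, 102, 109, 114, 120]

Fragments:
  3→9: 6 bp
  9→18: 9 bp
  18→27: 9 bp
  27→43: 16 bp
  43→48: 5 bp
  48→56: 8 bp
  56→62: 6 bp
  62→78: 16 bp
  78→85: 7 bp
  85→92: 7 bp
  92→102: 10 bp
  102→109: 7 bp
  109→114: 5 bp
  114→120: 6 bp
  120→3 (wrap): 126-120+3 = 9 bp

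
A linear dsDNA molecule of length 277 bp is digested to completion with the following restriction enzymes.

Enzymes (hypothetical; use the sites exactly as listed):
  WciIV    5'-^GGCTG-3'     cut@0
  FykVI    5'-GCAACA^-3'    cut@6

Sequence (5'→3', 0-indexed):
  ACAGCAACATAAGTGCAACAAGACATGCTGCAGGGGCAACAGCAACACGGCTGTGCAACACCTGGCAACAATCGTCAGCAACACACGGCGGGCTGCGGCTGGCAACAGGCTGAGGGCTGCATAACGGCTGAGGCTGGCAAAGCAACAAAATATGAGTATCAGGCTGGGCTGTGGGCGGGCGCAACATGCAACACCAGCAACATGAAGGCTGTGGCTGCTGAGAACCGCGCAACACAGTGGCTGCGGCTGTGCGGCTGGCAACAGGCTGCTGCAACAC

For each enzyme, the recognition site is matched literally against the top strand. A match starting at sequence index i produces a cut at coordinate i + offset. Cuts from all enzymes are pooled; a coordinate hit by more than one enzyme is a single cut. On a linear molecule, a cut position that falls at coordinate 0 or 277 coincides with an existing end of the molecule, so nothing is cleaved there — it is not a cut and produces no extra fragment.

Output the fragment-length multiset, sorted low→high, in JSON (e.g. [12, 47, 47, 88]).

[1,1,4,4,5,6,6,6,6,6,7,7,7,8,9,9,10,11,11,11,11,12,13,13,14,16,20,21,22]

Per-enzyme occurrences:
  WciIV GGCTG/0: at [48, 90, 96, 107, 114, 125, 131, 161, 166, 206, 212, 238, 244, 252, 263] ⇒ [48, 90, 96, 107, 114, 125, 131, 161, 166, 206, 212, 238, 244, 252, 263]
  FykVI GCAACA/6: at [3, 14, 35, 41, 54, 64, 77, 101, 141, 180, 187, 196, 228, 257, 270] ⇒ [9, 20, 41, 47, 60, 70, 83, 107, 147, 186, 193, 202, 234, 263, 276]

All cut coordinates (distinct, sorted): [9, 20, 41, 47, 48, 60, 70, 83, 90, 96, 107, 114, 125, 131, 147, 161, 166, 186, 193, 202, 206, 212, 234, 238, 244, 252, 263, 276]

Fragment lengths:
  [0,9): 9 bp
  [9,20): 11 bp
  [20,41): 21 bp
  [41,47): 6 bp
  [47,48): 1 bp
  [48,60): 12 bp
  [60,70): 10 bp
  [70,83): 13 bp
  [83,90): 7 bp
  [90,96): 6 bp
  [96,107): 11 bp
  [107,114): 7 bp
  [114,125): 11 bp
  [125,131): 6 bp
  [131,147): 16 bp
  [147,161): 14 bp
  [161,166): 5 bp
  [166,186): 20 bp
  [186,193): 7 bp
  [193,202): 9 bp
  [202,206): 4 bp
  [206,212): 6 bp
  [212,234): 22 bp
  [234,238): 4 bp
  [238,244): 6 bp
  [244,252): 8 bp
  [252,263): 11 bp
  [263,276): 13 bp
  [276,277): 1 bp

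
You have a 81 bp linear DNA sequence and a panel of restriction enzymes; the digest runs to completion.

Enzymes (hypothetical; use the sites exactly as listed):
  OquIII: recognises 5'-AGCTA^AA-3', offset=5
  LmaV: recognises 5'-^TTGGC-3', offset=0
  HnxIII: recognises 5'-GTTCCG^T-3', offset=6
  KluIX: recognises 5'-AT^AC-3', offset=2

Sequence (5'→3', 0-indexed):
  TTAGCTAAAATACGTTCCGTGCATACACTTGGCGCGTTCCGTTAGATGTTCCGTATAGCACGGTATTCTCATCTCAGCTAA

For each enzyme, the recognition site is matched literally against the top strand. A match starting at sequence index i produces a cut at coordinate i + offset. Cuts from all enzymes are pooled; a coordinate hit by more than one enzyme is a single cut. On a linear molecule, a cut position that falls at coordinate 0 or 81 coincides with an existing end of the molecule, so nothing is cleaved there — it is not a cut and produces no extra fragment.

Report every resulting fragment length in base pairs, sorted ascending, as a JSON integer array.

Scan for sites:
  OquIII (AGCTAAA, off=5): starts [2] → cuts [7]
  LmaV (TTGGC, off=0): starts [28] → cuts [28]
  HnxIII (GTTCCGT, off=6): starts [13, 35, 47] → cuts [19, 41, 53]
  KluIX (ATAC, off=2): starts [9, 22] → cuts [11, 24]

Pooled cuts: [7, 11, 19, 24, 28, 41, 53]

Fragment lengths:
  [0,7): 7 bp
  [7,11): 4 bp
  [11,19): 8 bp
  [19,24): 5 bp
  [24,28): 4 bp
  [28,41): 13 bp
  [41,53): 12 bp
  [53,81): 28 bp

[4,4,5,7,8,12,13,28]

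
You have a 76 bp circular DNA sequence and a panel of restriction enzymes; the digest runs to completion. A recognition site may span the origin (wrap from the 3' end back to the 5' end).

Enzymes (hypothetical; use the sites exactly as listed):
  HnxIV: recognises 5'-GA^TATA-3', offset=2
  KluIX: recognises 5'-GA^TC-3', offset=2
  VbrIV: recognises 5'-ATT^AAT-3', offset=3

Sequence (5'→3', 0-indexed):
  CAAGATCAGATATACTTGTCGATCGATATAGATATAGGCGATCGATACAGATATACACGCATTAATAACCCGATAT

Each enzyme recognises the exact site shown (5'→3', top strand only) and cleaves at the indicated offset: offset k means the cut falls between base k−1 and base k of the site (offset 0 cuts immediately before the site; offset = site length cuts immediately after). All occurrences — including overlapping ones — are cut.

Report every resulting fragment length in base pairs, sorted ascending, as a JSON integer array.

Per-enzyme occurrences:
  HnxIV GATATA/2: at [8, 24, 30, 49] ⇒ [10, 26, 32, 51]
  KluIX GATC/2: at [3, 20, 39] ⇒ [5, 22, 41]
  VbrIV ATTAAT/3: at [60] ⇒ [63]

Pooled cuts: [5, 10, 22, 26, 32, 41, 51, 63]

Fragments:
  5→10: 5 bp
  10→22: 12 bp
  22→26: 4 bp
  26→32: 6 bp
  32→41: 9 bp
  41→51: 10 bp
  51→63: 12 bp
  63→5 (wrap): 76-63+5 = 18 bp

[4,5,6,9,10,12,12,18]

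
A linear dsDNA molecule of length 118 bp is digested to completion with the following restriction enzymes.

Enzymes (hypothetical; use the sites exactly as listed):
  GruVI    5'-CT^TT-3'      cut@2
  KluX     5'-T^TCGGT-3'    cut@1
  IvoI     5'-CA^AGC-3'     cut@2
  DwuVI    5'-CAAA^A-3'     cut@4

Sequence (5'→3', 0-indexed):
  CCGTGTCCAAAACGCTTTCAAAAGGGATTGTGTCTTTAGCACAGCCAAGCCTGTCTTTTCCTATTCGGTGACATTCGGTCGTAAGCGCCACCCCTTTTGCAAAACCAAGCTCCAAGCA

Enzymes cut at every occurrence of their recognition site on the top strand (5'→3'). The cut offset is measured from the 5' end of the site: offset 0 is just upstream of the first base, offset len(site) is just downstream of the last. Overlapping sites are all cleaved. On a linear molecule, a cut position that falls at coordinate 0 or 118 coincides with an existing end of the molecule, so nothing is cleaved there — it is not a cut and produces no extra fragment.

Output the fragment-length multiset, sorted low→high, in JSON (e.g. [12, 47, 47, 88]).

Per-enzyme occurrences:
  GruVI (CTTT, off=2): starts [14, 33, 54, 93] → cuts [16, 35, 56, 95]
  KluX (TTCGGT, off=1): starts [63, 73] → cuts [64, 74]
  IvoI (CAAGC, off=2): starts [45, 105, 112] → cuts [47, 107, 114]
  DwuVI (CAAAA, off=4): starts [7, 18, 99] → cuts [11, 22, 103]

Pooled cuts: [11, 16, 22, 35, 47, 56, 64, 74, 95, 103, 107, 114]

Fragment lengths:
  [0,11): 11 bp
  [11,16): 5 bp
  [16,22): 6 bp
  [22,35): 13 bp
  [35,47): 12 bp
  [47,56): 9 bp
  [56,64): 8 bp
  [64,74): 10 bp
  [74,95): 21 bp
  [95,103): 8 bp
  [103,107): 4 bp
  [107,114): 7 bp
  [114,118): 4 bp

[4,4,5,6,7,8,8,9,10,11,12,13,21]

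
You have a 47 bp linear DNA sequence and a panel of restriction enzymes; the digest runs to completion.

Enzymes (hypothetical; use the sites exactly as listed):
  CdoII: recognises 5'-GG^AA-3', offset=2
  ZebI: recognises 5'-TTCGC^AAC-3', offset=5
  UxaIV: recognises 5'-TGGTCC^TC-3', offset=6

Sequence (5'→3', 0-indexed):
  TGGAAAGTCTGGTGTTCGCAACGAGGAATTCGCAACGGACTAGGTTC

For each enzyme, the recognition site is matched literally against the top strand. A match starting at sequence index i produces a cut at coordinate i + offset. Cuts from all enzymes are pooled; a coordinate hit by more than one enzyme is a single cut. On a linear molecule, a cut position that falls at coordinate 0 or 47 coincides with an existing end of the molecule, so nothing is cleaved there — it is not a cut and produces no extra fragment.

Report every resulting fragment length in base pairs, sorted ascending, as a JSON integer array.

Scan for sites:
  CdoII GGAA/2: at [1, 24] ⇒ [3, 26]
  ZebI TTCGCAAC/5: at [14, 28] ⇒ [19, 33]
  UxaIV (TGGTCCTC, off=6): no sites

All cut coordinates (distinct, sorted): [3, 19, 26, 33]

Fragment lengths:
  [0,3): 3 bp
  [3,19): 16 bp
  [19,26): 7 bp
  [26,33): 7 bp
  [33,47): 14 bp

[3,7,7,14,16]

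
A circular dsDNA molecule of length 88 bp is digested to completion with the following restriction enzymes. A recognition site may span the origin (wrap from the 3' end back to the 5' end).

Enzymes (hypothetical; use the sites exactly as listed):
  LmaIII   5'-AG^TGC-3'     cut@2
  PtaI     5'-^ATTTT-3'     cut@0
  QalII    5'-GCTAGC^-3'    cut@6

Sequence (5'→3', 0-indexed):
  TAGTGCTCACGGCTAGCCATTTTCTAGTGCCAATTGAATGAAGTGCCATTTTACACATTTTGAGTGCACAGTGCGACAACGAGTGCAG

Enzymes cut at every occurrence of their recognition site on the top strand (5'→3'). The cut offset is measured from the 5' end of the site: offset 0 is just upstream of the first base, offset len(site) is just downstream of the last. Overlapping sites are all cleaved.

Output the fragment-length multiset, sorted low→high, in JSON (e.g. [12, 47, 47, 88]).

[1,4,7,8,8,9,9,12,14,16]

Scan for sites:
  LmaIII (AGTGC, off=2): starts [1, 25, 41, 62, 69, 81] → cuts [3, 27, 43, 64, 71, 83]
  PtaI (ATTTT, off=0): starts [18, 47, 56] → cuts [18, 47, 56]
  QalII (GCTAGC, off=6): starts [11] → cuts [17]

Pooled cuts: [3, 17, 18, 27, 43, 47, 56, 64, 71, 83]

Fragment lengths:
  3→17: 14 bp
  17→18: 1 bp
  18→27: 9 bp
  27→43: 16 bp
  43→47: 4 bp
  47→56: 9 bp
  56→64: 8 bp
  64→71: 7 bp
  71→83: 12 bp
  83→3 (wrap): 88-83+3 = 8 bp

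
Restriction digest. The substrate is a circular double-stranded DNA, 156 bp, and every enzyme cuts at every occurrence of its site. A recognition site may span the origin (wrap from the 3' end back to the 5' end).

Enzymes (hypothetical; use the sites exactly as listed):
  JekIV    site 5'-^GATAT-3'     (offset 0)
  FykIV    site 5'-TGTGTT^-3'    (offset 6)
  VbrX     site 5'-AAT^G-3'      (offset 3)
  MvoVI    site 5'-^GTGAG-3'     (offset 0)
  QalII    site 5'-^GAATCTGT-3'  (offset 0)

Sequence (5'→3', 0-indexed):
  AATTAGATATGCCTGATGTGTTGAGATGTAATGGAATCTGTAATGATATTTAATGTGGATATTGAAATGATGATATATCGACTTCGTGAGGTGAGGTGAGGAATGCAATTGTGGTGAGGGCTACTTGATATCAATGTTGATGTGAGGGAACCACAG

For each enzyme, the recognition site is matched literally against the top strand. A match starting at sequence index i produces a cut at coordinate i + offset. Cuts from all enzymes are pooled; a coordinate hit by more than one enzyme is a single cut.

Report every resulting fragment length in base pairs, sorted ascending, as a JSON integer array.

Site scan:
  JekIV GATAT/0: at [5, 44, 57, 71, 126] ⇒ [5, 44, 57, 71, 126]
  FykIV TGTGTT/6: at [16] ⇒ [22]
  VbrX AATG/3: at [29, 41, 51, 65, 101, 132] ⇒ [32, 44, 54, 68, 104, 135]
  MvoVI GTGAG/0: at [85, 90, 95, 113, 141] ⇒ [85, 90, 95, 113, 141]
  QalII GAATCTGT/0: at [33] ⇒ [33]

All cut coordinates (distinct, sorted): [5, 22, 32, 33, 44, 54, 57, 68, 71, 85, 90, 95, 104, 113, 126, 135, 141]

Fragments:
  5→22: 17 bp
  22→32: 10 bp
  32→33: 1 bp
  33→44: 11 bp
  44→54: 10 bp
  54→57: 3 bp
  57→68: 11 bp
  68→71: 3 bp
  71→85: 14 bp
  85→90: 5 bp
  90→95: 5 bp
  95→104: 9 bp
  104→113: 9 bp
  113→126: 13 bp
  126→135: 9 bp
  135→141: 6 bp
  141→5 (wrap): 156-141+5 = 20 bp

[1,3,3,5,5,6,9,9,9,10,10,11,11,13,14,17,20]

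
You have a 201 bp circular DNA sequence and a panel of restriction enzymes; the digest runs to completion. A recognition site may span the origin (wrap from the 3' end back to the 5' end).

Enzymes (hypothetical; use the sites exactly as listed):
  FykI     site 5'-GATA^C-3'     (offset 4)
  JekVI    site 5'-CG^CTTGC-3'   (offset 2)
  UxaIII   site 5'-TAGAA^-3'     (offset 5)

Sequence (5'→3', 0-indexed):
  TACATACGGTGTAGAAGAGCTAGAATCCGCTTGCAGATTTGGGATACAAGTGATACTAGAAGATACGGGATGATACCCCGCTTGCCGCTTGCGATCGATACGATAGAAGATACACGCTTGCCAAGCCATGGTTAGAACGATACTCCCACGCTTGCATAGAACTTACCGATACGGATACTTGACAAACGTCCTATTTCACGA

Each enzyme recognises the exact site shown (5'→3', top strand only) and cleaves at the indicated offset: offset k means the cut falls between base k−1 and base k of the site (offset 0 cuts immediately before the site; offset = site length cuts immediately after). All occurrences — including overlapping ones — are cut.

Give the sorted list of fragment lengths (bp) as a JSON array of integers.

Per-enzyme occurrences:
  FykI (GATAC, off=4): starts [42, 51, 61, 71, 96, 108, 138, 167, 173, 199] → cuts [2, 46, 55, 65, 75, 100, 112, 142, 171, 177]
  JekVI (CGCTTGC, off=2): starts [27, 78, 85, 114, 148] → cuts [29, 80, 87, 116, 150]
  UxaIII (TAGAA, off=5): starts [11, 20, 56, 103, 132, 156] → cuts [16, 25, 61, 108, 137, 161]

All cut coordinates (distinct, sorted): [2, 16, 25, 29, 46, 55, 61, 65, 75, 80, 87, 100, 108, 112, 116, 137, 142, 150, 161, 171, 177]

Fragment lengths:
  2→16: 14 bp
  16→25: 9 bp
  25→29: 4 bp
  29→46: 17 bp
  46→55: 9 bp
  55→61: 6 bp
  61→65: 4 bp
  65→75: 10 bp
  75→80: 5 bp
  80→87: 7 bp
  87→100: 13 bp
  100→108: 8 bp
  108→112: 4 bp
  112→116: 4 bp
  116→137: 21 bp
  137→142: 5 bp
  142→150: 8 bp
  150→161: 11 bp
  161→171: 10 bp
  171→177: 6 bp
  177→2 (wrap): 201-177+2 = 26 bp

[4,4,4,4,5,5,6,6,7,8,8,9,9,10,10,11,13,14,17,21,26]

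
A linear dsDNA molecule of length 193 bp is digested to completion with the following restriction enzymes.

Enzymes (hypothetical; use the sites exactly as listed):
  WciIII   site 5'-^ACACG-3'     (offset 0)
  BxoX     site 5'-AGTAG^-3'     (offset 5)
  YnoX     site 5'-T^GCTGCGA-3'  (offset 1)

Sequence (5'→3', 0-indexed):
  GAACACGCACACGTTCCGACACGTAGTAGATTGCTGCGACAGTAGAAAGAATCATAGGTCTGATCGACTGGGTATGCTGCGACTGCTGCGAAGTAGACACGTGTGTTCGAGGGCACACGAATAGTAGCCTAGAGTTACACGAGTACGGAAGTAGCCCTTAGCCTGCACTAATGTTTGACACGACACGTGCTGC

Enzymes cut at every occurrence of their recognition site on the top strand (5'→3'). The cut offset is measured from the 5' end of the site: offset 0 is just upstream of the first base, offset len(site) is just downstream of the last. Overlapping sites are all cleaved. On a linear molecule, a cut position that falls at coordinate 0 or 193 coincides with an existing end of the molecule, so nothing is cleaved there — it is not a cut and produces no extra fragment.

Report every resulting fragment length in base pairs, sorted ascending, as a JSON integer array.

[2,3,5,6,9,9,10,11,11,12,13,13,18,18,23,30]

Per-enzyme occurrences:
  WciIII (ACACG, off=0): starts [2, 8, 18, 96, 114, 136, 177, 182] → cuts [2, 8, 18, 96, 114, 136, 177, 182]
  BxoX (AGTAG, off=5): starts [24, 40, 91, 122, 149] → cuts [29, 45, 96, 127, 154]
  YnoX (TGCTGCGA, off=1): starts [31, 74, 83] → cuts [32, 75, 84]

Pooled cuts: [2, 8, 18, 29, 32, 45, 75, 84, 96, 114, 127, 136, 154, 177, 182]

Fragment lengths:
  [0,2): 2 bp
  [2,8): 6 bp
  [8,18): 10 bp
  [18,29): 11 bp
  [29,32): 3 bp
  [32,45): 13 bp
  [45,75): 30 bp
  [75,84): 9 bp
  [84,96): 12 bp
  [96,114): 18 bp
  [114,127): 13 bp
  [127,136): 9 bp
  [136,154): 18 bp
  [154,177): 23 bp
  [177,182): 5 bp
  [182,193): 11 bp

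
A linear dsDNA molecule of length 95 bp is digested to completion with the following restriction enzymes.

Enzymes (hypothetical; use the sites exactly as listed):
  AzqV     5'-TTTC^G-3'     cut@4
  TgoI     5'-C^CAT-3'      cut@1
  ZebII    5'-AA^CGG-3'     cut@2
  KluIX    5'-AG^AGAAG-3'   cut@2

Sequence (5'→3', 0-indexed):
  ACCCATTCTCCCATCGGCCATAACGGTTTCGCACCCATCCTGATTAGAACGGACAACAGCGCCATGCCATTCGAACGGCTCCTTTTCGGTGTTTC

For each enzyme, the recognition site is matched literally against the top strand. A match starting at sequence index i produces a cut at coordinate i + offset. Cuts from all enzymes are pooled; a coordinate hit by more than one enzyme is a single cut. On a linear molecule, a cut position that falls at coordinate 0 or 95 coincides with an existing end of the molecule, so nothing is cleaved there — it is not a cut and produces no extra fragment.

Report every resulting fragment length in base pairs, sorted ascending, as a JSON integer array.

Per-enzyme occurrences:
  AzqV TTTCG/4: at [26, 83] ⇒ [30, 87]
  TgoI CCAT/1: at [2, 10, 17, 34, 61, 66] ⇒ [3, 11, 18, 35, 62, 67]
  ZebII AACGG/2: at [21, 47, 73] ⇒ [23, 49, 75]
  KluIX (AGAGAAG, off=2): no sites

Pooled cuts: [3, 11, 18, 23, 30, 35, 49, 62, 67, 75, 87]

Fragment lengths:
  [0,3): 3 bp
  [3,11): 8 bp
  [11,18): 7 bp
  [18,23): 5 bp
  [23,30): 7 bp
  [30,35): 5 bp
  [35,49): 14 bp
  [49,62): 13 bp
  [62,67): 5 bp
  [67,75): 8 bp
  [75,87): 12 bp
  [87,95): 8 bp

[3,5,5,5,7,7,8,8,8,12,13,14]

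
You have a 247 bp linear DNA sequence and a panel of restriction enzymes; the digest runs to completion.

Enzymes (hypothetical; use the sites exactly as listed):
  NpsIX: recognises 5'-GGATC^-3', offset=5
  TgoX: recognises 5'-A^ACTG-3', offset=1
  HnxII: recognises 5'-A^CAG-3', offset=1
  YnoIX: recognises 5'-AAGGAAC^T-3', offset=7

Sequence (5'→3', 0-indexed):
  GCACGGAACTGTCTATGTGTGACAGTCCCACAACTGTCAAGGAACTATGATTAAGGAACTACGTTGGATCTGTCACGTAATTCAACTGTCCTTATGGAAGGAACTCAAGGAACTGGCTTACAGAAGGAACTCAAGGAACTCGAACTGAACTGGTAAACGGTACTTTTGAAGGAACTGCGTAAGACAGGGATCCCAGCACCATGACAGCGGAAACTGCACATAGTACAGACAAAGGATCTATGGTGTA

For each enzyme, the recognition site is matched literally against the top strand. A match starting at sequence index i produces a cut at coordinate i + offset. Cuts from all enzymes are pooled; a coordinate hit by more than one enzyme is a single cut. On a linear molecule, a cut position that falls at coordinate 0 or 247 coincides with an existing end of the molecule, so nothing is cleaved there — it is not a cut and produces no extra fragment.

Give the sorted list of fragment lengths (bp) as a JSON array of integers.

Per-enzyme occurrences:
  NpsIX (GGATC, off=5): starts [65, 187, 233] → cuts [70, 192, 238]
  TgoX (AACTG, off=1): starts [6, 31, 83, 110, 142, 147, 172, 211] → cuts [7, 32, 84, 111, 143, 148, 173, 212]
  HnxII (ACAG, off=1): starts [21, 119, 183, 203, 224] → cuts [22, 120, 184, 204, 225]
  YnoIX (AAGGAACT, off=7): starts [38, 52, 97, 106, 123, 132, 168] → cuts [45, 59, 104, 113, 130, 139, 175]

All cut coordinates (distinct, sorted): [7, 22, 32, 45, 59, 70, 84, 104, 111, 113, 120, 130, 139, 143, 148, 173, 175, 184, 192, 204, 212, 225, 238]

Fragments:
  [0,7): 7 bp
  [7,22): 15 bp
  [22,32): 10 bp
  [32,45): 13 bp
  [45,59): 14 bp
  [59,70): 11 bp
  [70,84): 14 bp
  [84,104): 20 bp
  [104,111): 7 bp
  [111,113): 2 bp
  [113,120): 7 bp
  [120,130): 10 bp
  [130,139): 9 bp
  [139,143): 4 bp
  [143,148): 5 bp
  [148,173): 25 bp
  [173,175): 2 bp
  [175,184): 9 bp
  [184,192): 8 bp
  [192,204): 12 bp
  [204,212): 8 bp
  [212,225): 13 bp
  [225,238): 13 bp
  [238,247): 9 bp

[2,2,4,5,7,7,7,8,8,9,9,9,10,10,11,12,13,13,13,14,14,15,20,25]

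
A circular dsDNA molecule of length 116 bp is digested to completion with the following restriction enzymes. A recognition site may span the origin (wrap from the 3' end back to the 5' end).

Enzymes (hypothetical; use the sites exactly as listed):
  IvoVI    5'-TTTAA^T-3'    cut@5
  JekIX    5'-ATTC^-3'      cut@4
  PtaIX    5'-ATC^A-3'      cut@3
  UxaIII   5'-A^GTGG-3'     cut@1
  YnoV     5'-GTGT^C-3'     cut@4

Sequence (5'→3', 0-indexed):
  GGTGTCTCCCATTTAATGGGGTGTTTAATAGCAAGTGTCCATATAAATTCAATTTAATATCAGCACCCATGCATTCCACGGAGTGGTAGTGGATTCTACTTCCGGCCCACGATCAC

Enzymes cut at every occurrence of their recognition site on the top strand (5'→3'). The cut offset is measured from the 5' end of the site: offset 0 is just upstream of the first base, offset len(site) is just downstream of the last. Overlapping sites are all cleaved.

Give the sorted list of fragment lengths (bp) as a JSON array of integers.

Site scan:
  IvoVI TTTAAT/5: at [11, 23, 52] ⇒ [16, 28, 57]
  JekIX ATTC/4: at [46, 72, 92] ⇒ [50, 76, 96]
  PtaIX ATCA/3: at [58, 111] ⇒ [61, 114]
  UxaIII AGTGG/1: at [81, 87] ⇒ [82, 88]
  YnoV GTGTC/4: at [1, 34] ⇒ [5, 38]

All cut coordinates (distinct, sorted): [5, 16, 28, 38, 50, 57, 61, 76, 82, 88, 96, 114]

Fragment lengths:
  5→16: 11 bp
  16→28: 12 bp
  28→38: 10 bp
  38→50: 12 bp
  50→57: 7 bp
  57→61: 4 bp
  61→76: 15 bp
  76→82: 6 bp
  82→88: 6 bp
  88→96: 8 bp
  96→114: 18 bp
  114→5 (wrap): 116-114+5 = 7 bp

[4,6,6,7,7,8,10,11,12,12,15,18]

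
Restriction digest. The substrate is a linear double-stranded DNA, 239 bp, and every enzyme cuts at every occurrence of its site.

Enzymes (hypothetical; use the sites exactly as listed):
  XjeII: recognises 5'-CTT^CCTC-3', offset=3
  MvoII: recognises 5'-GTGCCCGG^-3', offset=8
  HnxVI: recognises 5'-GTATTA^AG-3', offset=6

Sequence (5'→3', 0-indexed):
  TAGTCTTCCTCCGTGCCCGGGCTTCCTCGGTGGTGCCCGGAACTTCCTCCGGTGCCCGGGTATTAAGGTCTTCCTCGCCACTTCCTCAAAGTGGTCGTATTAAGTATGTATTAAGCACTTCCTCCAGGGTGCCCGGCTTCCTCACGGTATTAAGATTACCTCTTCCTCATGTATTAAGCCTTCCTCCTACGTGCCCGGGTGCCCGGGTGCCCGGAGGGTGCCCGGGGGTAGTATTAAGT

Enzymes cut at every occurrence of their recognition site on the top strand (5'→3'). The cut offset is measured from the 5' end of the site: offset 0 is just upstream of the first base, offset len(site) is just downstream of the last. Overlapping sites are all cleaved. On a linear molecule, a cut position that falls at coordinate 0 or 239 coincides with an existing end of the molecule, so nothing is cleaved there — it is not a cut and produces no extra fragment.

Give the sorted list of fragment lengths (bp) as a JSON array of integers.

[3,3,4,5,6,6,7,7,7,8,8,11,11,11,11,12,12,13,13,14,16,16,16,19]

Per-enzyme occurrences:
  XjeII CTTCCTC/3: at [4, 21, 42, 69, 80, 117, 136, 161, 179] ⇒ [7, 24, 45, 72, 83, 120, 139, 164, 182]
  MvoII GTGCCCGG/8: at [12, 32, 51, 128, 190, 198, 206, 217] ⇒ [20, 40, 59, 136, 198, 206, 214, 225]
  HnxVI GTATTAAG/6: at [59, 96, 107, 146, 170, 230] ⇒ [65, 102, 113, 152, 176, 236]

All cut coordinates (distinct, sorted): [7, 20, 24, 40, 45, 59, 65, 72, 83, 102, 113, 120, 136, 139, 152, 164, 176, 182, 198, 206, 214, 225, 236]

Fragment lengths:
  [0,7): 7 bp
  [7,20): 13 bp
  [20,24): 4 bp
  [24,40): 16 bp
  [40,45): 5 bp
  [45,59): 14 bp
  [59,65): 6 bp
  [65,72): 7 bp
  [72,83): 11 bp
  [83,102): 19 bp
  [102,113): 11 bp
  [113,120): 7 bp
  [120,136): 16 bp
  [136,139): 3 bp
  [139,152): 13 bp
  [152,164): 12 bp
  [164,176): 12 bp
  [176,182): 6 bp
  [182,198): 16 bp
  [198,206): 8 bp
  [206,214): 8 bp
  [214,225): 11 bp
  [225,236): 11 bp
  [236,239): 3 bp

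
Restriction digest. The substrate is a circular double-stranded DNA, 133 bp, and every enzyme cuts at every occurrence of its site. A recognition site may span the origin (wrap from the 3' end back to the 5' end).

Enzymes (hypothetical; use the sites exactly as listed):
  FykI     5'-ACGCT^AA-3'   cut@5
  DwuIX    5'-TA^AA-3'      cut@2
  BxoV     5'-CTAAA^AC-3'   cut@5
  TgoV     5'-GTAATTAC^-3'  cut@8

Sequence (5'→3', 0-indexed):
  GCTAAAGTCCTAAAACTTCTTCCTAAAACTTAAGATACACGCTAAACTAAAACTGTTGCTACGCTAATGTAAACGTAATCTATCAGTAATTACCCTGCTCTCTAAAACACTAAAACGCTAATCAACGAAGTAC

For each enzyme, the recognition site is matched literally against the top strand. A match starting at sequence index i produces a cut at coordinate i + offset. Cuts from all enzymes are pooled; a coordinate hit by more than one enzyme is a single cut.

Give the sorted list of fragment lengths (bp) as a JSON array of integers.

[1,1,2,2,2,2,2,5,5,6,6,8,11,11,14,16,17,22]

Site scan:
  FykI ACGCTAA/5: at [38, 60, 114, 131] ⇒ [3, 43, 65, 119]
  DwuIX TAAA/2: at [2, 10, 23, 42, 47, 69, 102, 110] ⇒ [4, 12, 25, 44, 49, 71, 104, 112]
  BxoV CTAAAAC/5: at [9, 22, 46, 101, 109] ⇒ [14, 27, 51, 106, 114]
  TgoV GTAATTAC/8: at [85] ⇒ [93]

Pooled cuts: [3, 4, 12, 14, 25, 27, 43, 44, 49, 51, 65, 71, 93, 104, 106, 112, 114, 119]

Fragment lengths:
  3→4: 1 bp
  4→12: 8 bp
  12→14: 2 bp
  14→25: 11 bp
  25→27: 2 bp
  27→43: 16 bp
  43→44: 1 bp
  44→49: 5 bp
  49→51: 2 bp
  51→65: 14 bp
  65→71: 6 bp
  71→93: 22 bp
  93→104: 11 bp
  104→106: 2 bp
  106→112: 6 bp
  112→114: 2 bp
  114→119: 5 bp
  119→3 (wrap): 133-119+3 = 17 bp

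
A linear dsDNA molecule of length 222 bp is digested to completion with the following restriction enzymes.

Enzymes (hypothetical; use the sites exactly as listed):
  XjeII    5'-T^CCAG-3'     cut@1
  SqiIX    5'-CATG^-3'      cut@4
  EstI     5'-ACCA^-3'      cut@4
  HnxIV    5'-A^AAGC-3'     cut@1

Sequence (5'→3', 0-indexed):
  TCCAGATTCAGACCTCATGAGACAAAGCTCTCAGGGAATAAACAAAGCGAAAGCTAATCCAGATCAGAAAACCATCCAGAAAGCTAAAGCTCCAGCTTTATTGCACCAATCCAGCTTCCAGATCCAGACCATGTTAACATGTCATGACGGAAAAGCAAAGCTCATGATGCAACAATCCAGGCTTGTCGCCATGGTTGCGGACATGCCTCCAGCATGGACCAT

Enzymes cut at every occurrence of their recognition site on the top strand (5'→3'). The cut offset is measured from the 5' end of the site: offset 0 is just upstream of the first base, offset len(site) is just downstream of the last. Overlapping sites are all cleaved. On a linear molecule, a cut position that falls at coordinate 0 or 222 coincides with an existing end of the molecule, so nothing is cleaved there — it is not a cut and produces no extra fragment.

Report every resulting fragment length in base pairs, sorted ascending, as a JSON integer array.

Per-enzyme occurrences:
  XjeII (TCCAG, off=1): starts [0, 57, 74, 90, 109, 116, 122, 175, 207] → cuts [1, 58, 75, 91, 110, 117, 123, 176, 208]
  SqiIX (CATG, off=4): starts [15, 129, 137, 142, 162, 189, 201, 212] → cuts [19, 133, 141, 146, 166, 193, 205, 216]
  EstI (ACCA, off=4): starts [70, 104, 127, 217] → cuts [74, 108, 131, 221]
  HnxIV (AAAGC, off=1): starts [23, 43, 49, 79, 85, 151, 156] → cuts [24, 44, 50, 80, 86, 152, 157]

Pooled cuts: [1, 19, 24, 44, 50, 58, 74, 75, 80, 86, 91, 108, 110, 117, 123, 131, 133, 141, 146, 152, 157, 166, 176, 193, 205, 208, 216, 221]

Fragments:
  [0,1): 1 bp
  [1,19): 18 bp
  [19,24): 5 bp
  [24,44): 20 bp
  [44,50): 6 bp
  [50,58): 8 bp
  [58,74): 16 bp
  [74,75): 1 bp
  [75,80): 5 bp
  [80,86): 6 bp
  [86,91): 5 bp
  [91,108): 17 bp
  [108,110): 2 bp
  [110,117): 7 bp
  [117,123): 6 bp
  [123,131): 8 bp
  [131,133): 2 bp
  [133,141): 8 bp
  [141,146): 5 bp
  [146,152): 6 bp
  [152,157): 5 bp
  [157,166): 9 bp
  [166,176): 10 bp
  [176,193): 17 bp
  [193,205): 12 bp
  [205,208): 3 bp
  [208,216): 8 bp
  [216,221): 5 bp
  [221,222): 1 bp

[1,1,1,2,2,3,5,5,5,5,5,5,6,6,6,6,7,8,8,8,8,9,10,12,16,17,17,18,20]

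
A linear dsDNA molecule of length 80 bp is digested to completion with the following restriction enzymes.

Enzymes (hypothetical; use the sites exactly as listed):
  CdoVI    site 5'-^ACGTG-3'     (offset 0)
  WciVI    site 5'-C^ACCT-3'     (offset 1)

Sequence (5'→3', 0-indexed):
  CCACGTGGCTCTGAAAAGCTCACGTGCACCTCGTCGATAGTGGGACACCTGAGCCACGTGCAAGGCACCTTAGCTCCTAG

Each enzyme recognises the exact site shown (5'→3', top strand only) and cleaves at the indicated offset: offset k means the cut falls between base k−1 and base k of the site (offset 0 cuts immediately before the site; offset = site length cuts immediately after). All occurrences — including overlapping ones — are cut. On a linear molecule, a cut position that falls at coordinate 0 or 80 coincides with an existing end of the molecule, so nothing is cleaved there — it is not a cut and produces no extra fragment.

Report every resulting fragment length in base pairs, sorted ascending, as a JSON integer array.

[2,6,9,11,14,19,19]

Site scan:
  CdoVI ACGTG/0: at [2, 21, 55] ⇒ [2, 21, 55]
  WciVI CACCT/1: at [26, 45, 65] ⇒ [27, 46, 66]

Pooled cuts: [2, 21, 27, 46, 55, 66]

Fragments:
  [0,2): 2 bp
  [2,21): 19 bp
  [21,27): 6 bp
  [27,46): 19 bp
  [46,55): 9 bp
  [55,66): 11 bp
  [66,80): 14 bp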